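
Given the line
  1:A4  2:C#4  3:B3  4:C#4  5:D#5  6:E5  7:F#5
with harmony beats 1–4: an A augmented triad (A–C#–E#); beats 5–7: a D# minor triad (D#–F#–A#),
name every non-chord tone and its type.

The harmony at that moment is A augmented triad (A, C#, E#); B3 is not a chord tone.
It is approached by step down from C#4 and left by step up to C#4.
Step away and step back to the same note — a neighbor tone (lower neighbor).
The harmony at that moment is D# minor triad (D#, F#, A#); E5 is not a chord tone.
It is approached by step up from D#5 and left by step up to F#5.
Step in, step out in the same direction — a passing tone.

B3 (beat 3) — neighbor tone; E5 (beat 6) — passing tone.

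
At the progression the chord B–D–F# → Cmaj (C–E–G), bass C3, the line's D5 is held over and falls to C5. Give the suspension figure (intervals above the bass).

At the second chord the bass is C3. The suspended D5 lies a ninth above the bass; after resolving down by step to C5, the interval above the bass becomes an octave.
Suspension figures are named by those two intervals: 9–8.

9–8 suspension.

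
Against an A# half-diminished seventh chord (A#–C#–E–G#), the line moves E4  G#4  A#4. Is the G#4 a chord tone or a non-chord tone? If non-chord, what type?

Chord tone (the seventh of A# half-diminished seventh chord).

A# half-diminished seventh chord contains A#, C#, E, G#; G# is the seventh, so it is a chord tone.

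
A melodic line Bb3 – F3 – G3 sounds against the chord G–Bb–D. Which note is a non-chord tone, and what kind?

F3 is an appoggiatura.

The harmony at that moment is G minor triad (G, Bb, D); F3 is not a chord tone.
It is approached by leap down from Bb3 and left by step up to G3.
Leap in, step out — an appoggiatura.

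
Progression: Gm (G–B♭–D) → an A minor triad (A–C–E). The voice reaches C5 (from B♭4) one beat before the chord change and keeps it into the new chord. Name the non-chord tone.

The harmony at that moment is G minor triad (G, B♭, D); C5 is not a chord tone.
It is approached by step up from B♭4 and then sustained as the same pitch into the next harmony.
Arriving early and becoming a chord tone when the harmony changes — an anticipation.

C5 is an anticipation.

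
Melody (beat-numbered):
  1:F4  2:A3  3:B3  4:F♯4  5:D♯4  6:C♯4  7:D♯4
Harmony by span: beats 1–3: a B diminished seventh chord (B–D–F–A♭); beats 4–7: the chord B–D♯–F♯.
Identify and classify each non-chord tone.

A3 (beat 2) — appoggiatura; C♯4 (beat 6) — neighbor tone.

The harmony at that moment is B diminished seventh chord (B, D, F, A♭); A3 is not a chord tone.
It is approached by leap down from F4 and left by step up to B3.
Leap in, step out — an appoggiatura.
The harmony at that moment is B major triad (B, D♯, F♯); C♯4 is not a chord tone.
It is approached by step down from D♯4 and left by step up to D♯4.
Step away and step back to the same note — a neighbor tone (lower neighbor).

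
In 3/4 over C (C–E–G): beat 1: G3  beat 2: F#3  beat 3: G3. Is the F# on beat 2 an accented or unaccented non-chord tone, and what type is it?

Unaccented neighbor tone.

The harmony at that moment is C major triad (C, E, G); F#3 is not a chord tone.
It is approached by step down from G3 and left by step up to G3.
Step away and step back to the same note — a neighbor tone (lower neighbor).
It falls on a weak beat, so it is unaccented.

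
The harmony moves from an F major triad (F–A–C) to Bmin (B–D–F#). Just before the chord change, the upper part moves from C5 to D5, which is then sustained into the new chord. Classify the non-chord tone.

D5 is an anticipation.

The harmony at that moment is F major triad (F, A, C); D5 is not a chord tone.
It is approached by step up from C5 and then sustained as the same pitch into the next harmony.
Arriving early and becoming a chord tone when the harmony changes — an anticipation.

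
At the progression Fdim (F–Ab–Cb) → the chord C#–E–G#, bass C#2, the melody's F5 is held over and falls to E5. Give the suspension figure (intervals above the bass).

4–3 suspension.

At the second chord the bass is C#2. The suspended F5 lies a fourth above the bass; after resolving down by step to E5, the interval above the bass becomes a third.
Suspension figures are named by those two intervals: 4–3.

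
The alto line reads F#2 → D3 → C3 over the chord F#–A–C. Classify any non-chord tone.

The harmony at that moment is F# diminished triad (F#, A, C); D3 is not a chord tone.
It is approached by leap up from F#2 and left by step down to C3.
Leap in, step out — an appoggiatura.

D3 is an appoggiatura.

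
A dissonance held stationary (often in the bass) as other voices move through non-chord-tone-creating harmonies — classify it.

Pedal tone.

Approach: none. Departure: none — a single pitch is sustained while the chords change around it, passing through harmonies that do not contain it.
No melodic motion at all; the dissonance is created entirely by the moving harmonies against the stationary note — a pedal tone (pedal point).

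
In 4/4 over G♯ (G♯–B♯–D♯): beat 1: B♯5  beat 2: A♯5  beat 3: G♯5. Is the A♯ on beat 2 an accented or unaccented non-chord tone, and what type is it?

The harmony at that moment is G♯ major triad (G♯, B♯, D♯); A♯5 is not a chord tone.
It is approached by step down from B♯5 and left by step down to G♯5.
Step in, step out in the same direction — a passing tone.
It falls on a weak beat, so it is unaccented.

Unaccented passing tone.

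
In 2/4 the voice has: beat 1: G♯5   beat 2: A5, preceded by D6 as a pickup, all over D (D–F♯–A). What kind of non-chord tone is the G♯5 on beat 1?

The harmony at that moment is D major triad (D, F♯, A); G♯5 is not a chord tone.
It is approached by leap down from D6 and left by step up to A5.
Leap in, step out, metrically accented — an appoggiatura.

Appoggiatura.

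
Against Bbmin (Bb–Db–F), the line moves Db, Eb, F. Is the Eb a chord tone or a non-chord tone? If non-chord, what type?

The harmony at that moment is Bb minor triad (Bb, Db, F); Eb is not a chord tone.
It is approached by step up from Db and left by step up to F.
Step in, step out in the same direction — a passing tone.

Non-chord tone — a passing tone.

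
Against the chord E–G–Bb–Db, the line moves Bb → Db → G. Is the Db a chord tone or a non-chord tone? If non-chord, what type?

E diminished seventh chord contains E, G, Bb, Db; Db is the seventh, so it is a chord tone.

Chord tone (the seventh of E diminished seventh chord).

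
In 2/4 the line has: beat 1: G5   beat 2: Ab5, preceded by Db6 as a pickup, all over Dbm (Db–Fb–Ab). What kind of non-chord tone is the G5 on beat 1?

Appoggiatura.

The harmony at that moment is Db minor triad (Db, Fb, Ab); G5 is not a chord tone.
It is approached by leap down from Db6 and left by step up to Ab5.
Leap in, step out, metrically accented — an appoggiatura.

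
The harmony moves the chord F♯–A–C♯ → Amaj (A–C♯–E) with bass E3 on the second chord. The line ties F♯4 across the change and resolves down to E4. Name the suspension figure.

At the second chord the bass is E3. The suspended F♯4 lies a ninth above the bass; after resolving down by step to E4, the interval above the bass becomes an octave.
Suspension figures are named by those two intervals: 9–8.

9–8 suspension.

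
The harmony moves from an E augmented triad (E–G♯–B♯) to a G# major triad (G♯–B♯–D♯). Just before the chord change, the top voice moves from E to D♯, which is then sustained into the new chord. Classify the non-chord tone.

The harmony at that moment is E augmented triad (E, G♯, B♯); D♯ is not a chord tone.
It is approached by step down from E and then sustained as the same pitch into the next harmony.
Arriving early and becoming a chord tone when the harmony changes — an anticipation.

D♯ is an anticipation.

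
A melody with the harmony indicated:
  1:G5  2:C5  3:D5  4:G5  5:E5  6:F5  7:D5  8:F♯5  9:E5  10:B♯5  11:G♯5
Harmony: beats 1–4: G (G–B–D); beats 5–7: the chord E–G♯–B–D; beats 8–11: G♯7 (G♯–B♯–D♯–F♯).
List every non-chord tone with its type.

The harmony at that moment is G major triad (G, B, D); C5 is not a chord tone.
It is approached by leap down from G5 and left by step up to D5.
Leap in, step out — an appoggiatura.
The harmony at that moment is E dominant seventh chord (E, G♯, B, D); F5 is not a chord tone.
It is approached by step up from E5 and left by leap down to D5.
Step in, leap out — an escape tone.
The harmony at that moment is G♯ dominant seventh chord (G♯, B♯, D♯, F♯); E5 is not a chord tone.
It is approached by step down from F♯5 and left by leap up to B♯5.
Step in, leap out — an escape tone.

C5 (beat 2) — appoggiatura; F5 (beat 6) — escape tone; E5 (beat 9) — escape tone.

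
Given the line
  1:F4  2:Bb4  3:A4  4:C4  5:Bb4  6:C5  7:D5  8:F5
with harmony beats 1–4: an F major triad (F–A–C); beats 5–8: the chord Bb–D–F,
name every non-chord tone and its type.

Bb4 (beat 2) — appoggiatura; C5 (beat 6) — passing tone.

The harmony at that moment is F major triad (F, A, C); Bb4 is not a chord tone.
It is approached by leap up from F4 and left by step down to A4.
Leap in, step out — an appoggiatura.
The harmony at that moment is Bb major triad (Bb, D, F); C5 is not a chord tone.
It is approached by step up from Bb4 and left by step up to D5.
Step in, step out in the same direction — a passing tone.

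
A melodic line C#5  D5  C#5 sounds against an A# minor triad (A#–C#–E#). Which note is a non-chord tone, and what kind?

The harmony at that moment is A# minor triad (A#, C#, E#); D5 is not a chord tone.
It is approached by step up from C#5 and left by step down to C#5.
Step away and step back to the same note — a neighbor tone (upper neighbor).

D5 is a neighbor tone.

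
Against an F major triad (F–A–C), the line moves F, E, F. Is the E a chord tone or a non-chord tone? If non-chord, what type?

Non-chord tone — a neighbor tone.

The harmony at that moment is F major triad (F, A, C); E is not a chord tone.
It is approached by step down from F and left by step up to F.
Step away and step back to the same note — a neighbor tone (lower neighbor).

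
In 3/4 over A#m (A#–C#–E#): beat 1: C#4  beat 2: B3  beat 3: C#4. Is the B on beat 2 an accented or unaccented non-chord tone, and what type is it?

Unaccented neighbor tone.

The harmony at that moment is A# minor triad (A#, C#, E#); B3 is not a chord tone.
It is approached by step down from C#4 and left by step up to C#4.
Step away and step back to the same note — a neighbor tone (lower neighbor).
It falls on a weak beat, so it is unaccented.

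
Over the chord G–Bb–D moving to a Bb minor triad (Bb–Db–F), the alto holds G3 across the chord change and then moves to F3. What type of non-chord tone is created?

The harmony at that moment is Bb minor triad (Bb, Db, F); G3 is not a chord tone.
It is held over (the same pitch as the preceding G3) and left by step down to F3.
Held over from the previous chord and resolving down by step — a suspension.

G3 is a suspension.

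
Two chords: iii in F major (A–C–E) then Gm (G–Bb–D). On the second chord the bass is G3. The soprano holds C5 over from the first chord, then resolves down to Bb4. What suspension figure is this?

4–3 suspension.

At the second chord the bass is G3. The suspended C5 lies a fourth above the bass; after resolving down by step to Bb4, the interval above the bass becomes a third.
Suspension figures are named by those two intervals: 4–3.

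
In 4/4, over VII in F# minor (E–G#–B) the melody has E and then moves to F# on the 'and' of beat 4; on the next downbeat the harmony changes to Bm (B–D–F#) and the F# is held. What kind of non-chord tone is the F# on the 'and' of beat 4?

The harmony at that moment is E major triad (E, G#, B); F# is not a chord tone.
It is approached by step up from E and then sustained as the same pitch into the next harmony.
Arriving early and becoming a chord tone when the harmony changes — an anticipation.

Anticipation.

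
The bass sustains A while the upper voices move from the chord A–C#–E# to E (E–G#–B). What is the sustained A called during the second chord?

The harmony at that moment is E major triad (E, G#, B); A is not a chord tone.
It is held over (the same pitch as the preceding A) and then sustained as the same pitch into the next harmony.
Sustained through a change of harmony — a pedal tone.

Pedal tone (pedal point).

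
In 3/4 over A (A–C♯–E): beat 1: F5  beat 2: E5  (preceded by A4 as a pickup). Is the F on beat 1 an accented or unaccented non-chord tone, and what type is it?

Accented appoggiatura.

The harmony at that moment is A major triad (A, C♯, E); F5 is not a chord tone.
It is approached by leap up from A4 and left by step down to E5.
Leap in, step out — an appoggiatura.
It falls on the downbeat, so it is accented.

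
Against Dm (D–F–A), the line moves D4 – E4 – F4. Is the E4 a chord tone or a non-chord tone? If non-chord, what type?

Non-chord tone — a passing tone.

The harmony at that moment is D minor triad (D, F, A); E4 is not a chord tone.
It is approached by step up from D4 and left by step up to F4.
Step in, step out in the same direction — a passing tone.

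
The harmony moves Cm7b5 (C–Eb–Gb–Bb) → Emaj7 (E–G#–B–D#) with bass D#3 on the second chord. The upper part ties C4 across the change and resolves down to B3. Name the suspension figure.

At the second chord the bass is D#3. The suspended C4 lies a seventh above the bass; after resolving down by step to B3, the interval above the bass becomes a sixth.
Suspension figures are named by those two intervals: 7–6.

7–6 suspension.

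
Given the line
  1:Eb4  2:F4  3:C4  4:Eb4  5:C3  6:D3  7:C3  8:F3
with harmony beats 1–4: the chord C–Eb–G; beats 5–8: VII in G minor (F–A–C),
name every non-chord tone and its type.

The harmony at that moment is C minor triad (C, Eb, G); F4 is not a chord tone.
It is approached by step up from Eb4 and left by leap down to C4.
Step in, leap out — an escape tone.
The harmony at that moment is F major triad (F, A, C); D3 is not a chord tone.
It is approached by step up from C3 and left by step down to C3.
Step away and step back to the same note — a neighbor tone (upper neighbor).

F4 (beat 2) — escape tone; D3 (beat 6) — neighbor tone.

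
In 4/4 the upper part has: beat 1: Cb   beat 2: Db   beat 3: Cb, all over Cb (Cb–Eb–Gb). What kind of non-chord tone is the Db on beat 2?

The harmony at that moment is Cb major triad (Cb, Eb, Gb); Db is not a chord tone.
It is approached by step up from Cb and left by step down to Cb.
Step away and step back to the same note — a neighbor tone (upper neighbor).

Upper neighbor tone.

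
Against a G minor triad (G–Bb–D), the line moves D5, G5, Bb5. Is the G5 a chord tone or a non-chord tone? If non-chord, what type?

Chord tone (the root of G minor triad).

G minor triad contains G, Bb, D; G is the root, so it is a chord tone.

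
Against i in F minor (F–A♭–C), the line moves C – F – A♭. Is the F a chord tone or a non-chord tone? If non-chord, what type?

Chord tone (the root of F minor triad).

F minor triad contains F, A♭, C; F is the root, so it is a chord tone.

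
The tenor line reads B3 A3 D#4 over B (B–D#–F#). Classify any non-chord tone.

The harmony at that moment is B major triad (B, D#, F#); A3 is not a chord tone.
It is approached by step down from B3 and left by leap up to D#4.
Step in, leap out — an escape tone.

A3 is an escape tone.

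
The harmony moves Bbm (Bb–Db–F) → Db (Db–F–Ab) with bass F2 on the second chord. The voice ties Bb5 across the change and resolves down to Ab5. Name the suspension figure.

4–3 suspension.

At the second chord the bass is F2. The suspended Bb5 lies a fourth above the bass; after resolving down by step to Ab5, the interval above the bass becomes a third.
Suspension figures are named by those two intervals: 4–3.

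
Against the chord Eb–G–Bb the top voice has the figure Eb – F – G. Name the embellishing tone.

The harmony at that moment is Eb major triad (Eb, G, Bb); F is not a chord tone.
It is approached by step up from Eb and left by step up to G.
Step in, step out in the same direction — a passing tone.

F is a passing tone.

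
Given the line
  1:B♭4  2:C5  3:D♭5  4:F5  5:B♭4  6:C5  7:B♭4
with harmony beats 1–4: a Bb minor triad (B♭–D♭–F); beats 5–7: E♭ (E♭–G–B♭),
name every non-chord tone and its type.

The harmony at that moment is B♭ minor triad (B♭, D♭, F); C5 is not a chord tone.
It is approached by step up from B♭4 and left by step up to D♭5.
Step in, step out in the same direction — a passing tone.
The harmony at that moment is E♭ major triad (E♭, G, B♭); C5 is not a chord tone.
It is approached by step up from B♭4 and left by step down to B♭4.
Step away and step back to the same note — a neighbor tone (upper neighbor).

C5 (beat 2) — passing tone; C5 (beat 6) — neighbor tone.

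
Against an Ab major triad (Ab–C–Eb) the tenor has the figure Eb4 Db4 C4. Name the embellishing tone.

The harmony at that moment is Ab major triad (Ab, C, Eb); Db4 is not a chord tone.
It is approached by step down from Eb4 and left by step down to C4.
Step in, step out in the same direction — a passing tone.

Db4 is a passing tone.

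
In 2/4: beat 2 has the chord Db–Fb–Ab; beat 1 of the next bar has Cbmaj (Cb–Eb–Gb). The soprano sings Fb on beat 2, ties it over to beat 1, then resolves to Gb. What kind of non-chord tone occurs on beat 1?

Retardation.

The harmony at that moment is Cb major triad (Cb, Eb, Gb); Fb is not a chord tone.
It is held over (the same pitch as the preceding Fb) and left by step up to Gb.
Held over from the previous chord and resolving up by step — a retardation.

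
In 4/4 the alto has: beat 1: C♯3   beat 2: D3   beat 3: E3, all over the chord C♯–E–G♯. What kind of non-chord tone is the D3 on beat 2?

Passing tone.

The harmony at that moment is C♯ minor triad (C♯, E, G♯); D3 is not a chord tone.
It is approached by step up from C♯3 and left by step up to E3.
Step in, step out in the same direction — a passing tone.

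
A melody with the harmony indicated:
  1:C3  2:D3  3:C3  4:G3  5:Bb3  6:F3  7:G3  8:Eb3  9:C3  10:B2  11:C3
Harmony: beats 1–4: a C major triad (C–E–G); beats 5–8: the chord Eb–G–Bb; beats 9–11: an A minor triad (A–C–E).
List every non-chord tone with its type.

D3 (beat 2) — neighbor tone; F3 (beat 6) — appoggiatura; B2 (beat 10) — neighbor tone.

The harmony at that moment is C major triad (C, E, G); D3 is not a chord tone.
It is approached by step up from C3 and left by step down to C3.
Step away and step back to the same note — a neighbor tone (upper neighbor).
The harmony at that moment is Eb major triad (Eb, G, Bb); F3 is not a chord tone.
It is approached by leap down from Bb3 and left by step up to G3.
Leap in, step out — an appoggiatura.
The harmony at that moment is A minor triad (A, C, E); B2 is not a chord tone.
It is approached by step down from C3 and left by step up to C3.
Step away and step back to the same note — a neighbor tone (lower neighbor).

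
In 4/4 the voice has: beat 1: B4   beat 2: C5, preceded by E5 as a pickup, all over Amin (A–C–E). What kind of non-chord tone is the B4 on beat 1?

Appoggiatura.

The harmony at that moment is A minor triad (A, C, E); B4 is not a chord tone.
It is approached by leap down from E5 and left by step up to C5.
Leap in, step out, metrically accented — an appoggiatura.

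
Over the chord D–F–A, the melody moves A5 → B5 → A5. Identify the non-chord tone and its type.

The harmony at that moment is D minor triad (D, F, A); B5 is not a chord tone.
It is approached by step up from A5 and left by step down to A5.
Step away and step back to the same note — a neighbor tone (upper neighbor).

B5 is a neighbor tone.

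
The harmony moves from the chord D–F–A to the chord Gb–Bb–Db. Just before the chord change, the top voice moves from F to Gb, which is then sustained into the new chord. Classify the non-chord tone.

The harmony at that moment is D minor triad (D, F, A); Gb is not a chord tone.
It is approached by step up from F and then sustained as the same pitch into the next harmony.
Arriving early and becoming a chord tone when the harmony changes — an anticipation.

Gb is an anticipation.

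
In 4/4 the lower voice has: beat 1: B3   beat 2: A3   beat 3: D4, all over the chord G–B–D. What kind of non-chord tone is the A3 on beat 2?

Escape tone.

The harmony at that moment is G major triad (G, B, D); A3 is not a chord tone.
It is approached by step down from B3 and left by leap up to D4.
Step in, leap out, on a weak beat — an escape tone.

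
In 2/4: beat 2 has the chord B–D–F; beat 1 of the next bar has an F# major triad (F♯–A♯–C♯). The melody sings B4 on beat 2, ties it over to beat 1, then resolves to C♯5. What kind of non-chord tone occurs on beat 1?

Retardation.

The harmony at that moment is F♯ major triad (F♯, A♯, C♯); B4 is not a chord tone.
It is held over (the same pitch as the preceding B4) and left by step up to C♯5.
Held over from the previous chord and resolving up by step — a retardation.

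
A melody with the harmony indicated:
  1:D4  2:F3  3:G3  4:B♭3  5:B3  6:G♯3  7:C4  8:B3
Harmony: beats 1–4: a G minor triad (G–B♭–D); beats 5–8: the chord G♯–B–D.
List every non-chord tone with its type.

F3 (beat 2) — appoggiatura; C4 (beat 7) — appoggiatura.

The harmony at that moment is G minor triad (G, B♭, D); F3 is not a chord tone.
It is approached by leap down from D4 and left by step up to G3.
Leap in, step out — an appoggiatura.
The harmony at that moment is G♯ diminished triad (G♯, B, D); C4 is not a chord tone.
It is approached by leap up from G♯3 and left by step down to B3.
Leap in, step out — an appoggiatura.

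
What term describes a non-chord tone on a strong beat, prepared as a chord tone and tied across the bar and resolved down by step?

Suspension.

Approach: by preparation — the pitch is first a chord tone, then held (tied or repeated) while the harmony changes under it. Departure: down by step. Metric position: strong.
A prepared dissonance that resolves downward by step — a suspension. (The same figure resolving upward would be a retardation.)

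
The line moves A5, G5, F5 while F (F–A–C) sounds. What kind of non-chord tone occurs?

The harmony at that moment is F major triad (F, A, C); G5 is not a chord tone.
It is approached by step down from A5 and left by step down to F5.
Step in, step out in the same direction — a passing tone.

G5 is a passing tone.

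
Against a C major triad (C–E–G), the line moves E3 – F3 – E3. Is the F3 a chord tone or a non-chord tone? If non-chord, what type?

Non-chord tone — a neighbor tone.

The harmony at that moment is C major triad (C, E, G); F3 is not a chord tone.
It is approached by step up from E3 and left by step down to E3.
Step away and step back to the same note — a neighbor tone (upper neighbor).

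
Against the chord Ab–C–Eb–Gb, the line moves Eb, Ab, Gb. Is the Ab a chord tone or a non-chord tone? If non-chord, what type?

Ab dominant seventh chord contains Ab, C, Eb, Gb; Ab is the root, so it is a chord tone.

Chord tone (the root of Ab dominant seventh chord).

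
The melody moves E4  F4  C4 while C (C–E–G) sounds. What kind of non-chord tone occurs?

F4 is an escape tone.

The harmony at that moment is C major triad (C, E, G); F4 is not a chord tone.
It is approached by step up from E4 and left by leap down to C4.
Step in, leap out — an escape tone.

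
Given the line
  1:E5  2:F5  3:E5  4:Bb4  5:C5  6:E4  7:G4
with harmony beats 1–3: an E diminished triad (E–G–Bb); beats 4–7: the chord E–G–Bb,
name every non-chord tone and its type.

F5 (beat 2) — neighbor tone; C5 (beat 5) — escape tone.

The harmony at that moment is E diminished triad (E, G, Bb); F5 is not a chord tone.
It is approached by step up from E5 and left by step down to E5.
Step away and step back to the same note — a neighbor tone (upper neighbor).
The harmony at that moment is E diminished triad (E, G, Bb); C5 is not a chord tone.
It is approached by step up from Bb4 and left by leap down to E4.
Step in, leap out — an escape tone.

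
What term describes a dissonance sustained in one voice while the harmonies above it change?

Pedal tone.

Approach: none. Departure: none — a single pitch is sustained while the chords change around it, passing through harmonies that do not contain it.
No melodic motion at all; the dissonance is created entirely by the moving harmonies against the stationary note — a pedal tone (pedal point).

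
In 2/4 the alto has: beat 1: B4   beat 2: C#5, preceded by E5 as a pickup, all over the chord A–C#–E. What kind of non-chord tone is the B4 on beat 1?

The harmony at that moment is A major triad (A, C#, E); B4 is not a chord tone.
It is approached by leap down from E5 and left by step up to C#5.
Leap in, step out, metrically accented — an appoggiatura.

Appoggiatura.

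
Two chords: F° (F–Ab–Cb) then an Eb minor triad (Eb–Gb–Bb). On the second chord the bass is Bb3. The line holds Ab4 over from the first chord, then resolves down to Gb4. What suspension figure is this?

At the second chord the bass is Bb3. The suspended Ab4 lies a seventh above the bass; after resolving down by step to Gb4, the interval above the bass becomes a sixth.
Suspension figures are named by those two intervals: 7–6.

7–6 suspension.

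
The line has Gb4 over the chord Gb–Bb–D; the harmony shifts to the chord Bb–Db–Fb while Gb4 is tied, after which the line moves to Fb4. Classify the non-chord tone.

Gb4 is a suspension.

The harmony at that moment is Bb diminished triad (Bb, Db, Fb); Gb4 is not a chord tone.
It is held over (the same pitch as the preceding Gb4) and left by step down to Fb4.
Held over from the previous chord and resolving down by step — a suspension.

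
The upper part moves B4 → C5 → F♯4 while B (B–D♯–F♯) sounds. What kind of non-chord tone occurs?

C5 is an escape tone.

The harmony at that moment is B major triad (B, D♯, F♯); C5 is not a chord tone.
It is approached by step up from B4 and left by leap down to F♯4.
Step in, leap out — an escape tone.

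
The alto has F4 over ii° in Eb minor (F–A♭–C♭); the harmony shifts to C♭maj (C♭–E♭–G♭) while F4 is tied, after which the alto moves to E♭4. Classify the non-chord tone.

F4 is a suspension.

The harmony at that moment is C♭ major triad (C♭, E♭, G♭); F4 is not a chord tone.
It is held over (the same pitch as the preceding F4) and left by step down to E♭4.
Held over from the previous chord and resolving down by step — a suspension.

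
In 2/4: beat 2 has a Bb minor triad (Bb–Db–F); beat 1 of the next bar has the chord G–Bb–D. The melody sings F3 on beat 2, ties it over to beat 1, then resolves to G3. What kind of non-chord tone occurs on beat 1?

Retardation.

The harmony at that moment is G minor triad (G, Bb, D); F3 is not a chord tone.
It is held over (the same pitch as the preceding F3) and left by step up to G3.
Held over from the previous chord and resolving up by step — a retardation.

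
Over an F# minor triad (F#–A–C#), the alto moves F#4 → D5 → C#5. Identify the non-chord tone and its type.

D5 is an appoggiatura.

The harmony at that moment is F# minor triad (F#, A, C#); D5 is not a chord tone.
It is approached by leap up from F#4 and left by step down to C#5.
Leap in, step out — an appoggiatura.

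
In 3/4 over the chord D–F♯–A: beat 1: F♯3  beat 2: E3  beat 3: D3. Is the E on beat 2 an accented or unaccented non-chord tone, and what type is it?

Unaccented passing tone.

The harmony at that moment is D major triad (D, F♯, A); E3 is not a chord tone.
It is approached by step down from F♯3 and left by step down to D3.
Step in, step out in the same direction — a passing tone.
It falls on a weak beat, so it is unaccented.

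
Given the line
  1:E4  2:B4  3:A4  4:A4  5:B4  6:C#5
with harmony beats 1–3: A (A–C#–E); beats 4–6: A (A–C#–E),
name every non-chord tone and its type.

The harmony at that moment is A major triad (A, C#, E); B4 is not a chord tone.
It is approached by leap up from E4 and left by step down to A4.
Leap in, step out — an appoggiatura.
The harmony at that moment is A major triad (A, C#, E); B4 is not a chord tone.
It is approached by step up from A4 and left by step up to C#5.
Step in, step out in the same direction — a passing tone.

B4 (beat 2) — appoggiatura; B4 (beat 5) — passing tone.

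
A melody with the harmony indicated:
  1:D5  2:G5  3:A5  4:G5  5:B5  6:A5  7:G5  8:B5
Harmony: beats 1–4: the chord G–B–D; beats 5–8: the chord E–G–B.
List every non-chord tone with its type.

A5 (beat 3) — neighbor tone; A5 (beat 6) — passing tone.

The harmony at that moment is G major triad (G, B, D); A5 is not a chord tone.
It is approached by step up from G5 and left by step down to G5.
Step away and step back to the same note — a neighbor tone (upper neighbor).
The harmony at that moment is E minor triad (E, G, B); A5 is not a chord tone.
It is approached by step down from B5 and left by step down to G5.
Step in, step out in the same direction — a passing tone.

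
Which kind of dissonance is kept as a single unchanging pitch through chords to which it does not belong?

Pedal tone.

Approach: none. Departure: none — a single pitch is sustained while the chords change around it, passing through harmonies that do not contain it.
No melodic motion at all; the dissonance is created entirely by the moving harmonies against the stationary note — a pedal tone (pedal point).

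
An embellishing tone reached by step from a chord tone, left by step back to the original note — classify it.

Approach: by step. Departure: by step in the opposite direction, back to the starting pitch.
Stepwise on both sides but reversing to return to the same chord tone — a neighbor tone. (Had it continued onward in the same direction it would be a passing tone instead.)

Neighbor tone.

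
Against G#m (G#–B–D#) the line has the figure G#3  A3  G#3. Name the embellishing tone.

A3 is a neighbor tone.

The harmony at that moment is G# minor triad (G#, B, D#); A3 is not a chord tone.
It is approached by step up from G#3 and left by step down to G#3.
Step away and step back to the same note — a neighbor tone (upper neighbor).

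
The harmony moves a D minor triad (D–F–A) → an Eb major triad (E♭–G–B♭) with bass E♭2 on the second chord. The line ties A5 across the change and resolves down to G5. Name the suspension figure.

4–3 suspension.

At the second chord the bass is E♭2. The suspended A5 lies a fourth above the bass; after resolving down by step to G5, the interval above the bass becomes a third.
Suspension figures are named by those two intervals: 4–3.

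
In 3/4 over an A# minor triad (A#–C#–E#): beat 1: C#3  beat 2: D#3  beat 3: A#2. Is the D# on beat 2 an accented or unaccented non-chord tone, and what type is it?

Unaccented escape tone.

The harmony at that moment is A# minor triad (A#, C#, E#); D#3 is not a chord tone.
It is approached by step up from C#3 and left by leap down to A#2.
Step in, leap out — an escape tone.
It falls on a weak beat, so it is unaccented.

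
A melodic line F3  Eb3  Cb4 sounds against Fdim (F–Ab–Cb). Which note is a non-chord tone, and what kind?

Eb3 is an escape tone.

The harmony at that moment is F diminished triad (F, Ab, Cb); Eb3 is not a chord tone.
It is approached by step down from F3 and left by leap up to Cb4.
Step in, leap out — an escape tone.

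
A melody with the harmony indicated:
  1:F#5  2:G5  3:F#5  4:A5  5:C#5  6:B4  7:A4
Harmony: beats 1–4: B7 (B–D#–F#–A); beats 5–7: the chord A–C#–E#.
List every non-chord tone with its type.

G5 (beat 2) — neighbor tone; B4 (beat 6) — passing tone.

The harmony at that moment is B dominant seventh chord (B, D#, F#, A); G5 is not a chord tone.
It is approached by step up from F#5 and left by step down to F#5.
Step away and step back to the same note — a neighbor tone (upper neighbor).
The harmony at that moment is A augmented triad (A, C#, E#); B4 is not a chord tone.
It is approached by step down from C#5 and left by step down to A4.
Step in, step out in the same direction — a passing tone.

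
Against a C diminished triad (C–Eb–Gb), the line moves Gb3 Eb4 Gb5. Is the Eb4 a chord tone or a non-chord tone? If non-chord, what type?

C diminished triad contains C, Eb, Gb; Eb is the third, so it is a chord tone.

Chord tone (the third of C diminished triad).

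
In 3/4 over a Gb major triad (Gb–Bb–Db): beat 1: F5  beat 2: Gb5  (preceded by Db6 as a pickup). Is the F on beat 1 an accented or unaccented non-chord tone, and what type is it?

The harmony at that moment is Gb major triad (Gb, Bb, Db); F5 is not a chord tone.
It is approached by leap down from Db6 and left by step up to Gb5.
Leap in, step out — an appoggiatura.
It falls on the downbeat, so it is accented.

Accented appoggiatura.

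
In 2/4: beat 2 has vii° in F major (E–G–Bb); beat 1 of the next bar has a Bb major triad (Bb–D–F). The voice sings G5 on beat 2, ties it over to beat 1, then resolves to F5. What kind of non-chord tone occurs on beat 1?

The harmony at that moment is Bb major triad (Bb, D, F); G5 is not a chord tone.
It is held over (the same pitch as the preceding G5) and left by step down to F5.
Held over from the previous chord and resolving down by step — a suspension.

Suspension.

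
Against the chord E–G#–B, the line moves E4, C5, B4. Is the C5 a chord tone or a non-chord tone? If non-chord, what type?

The harmony at that moment is E major triad (E, G#, B); C5 is not a chord tone.
It is approached by leap up from E4 and left by step down to B4.
Leap in, step out — an appoggiatura.

Non-chord tone — an appoggiatura.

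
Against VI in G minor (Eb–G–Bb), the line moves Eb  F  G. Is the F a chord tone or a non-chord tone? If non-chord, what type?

The harmony at that moment is Eb major triad (Eb, G, Bb); F is not a chord tone.
It is approached by step up from Eb and left by step up to G.
Step in, step out in the same direction — a passing tone.

Non-chord tone — a passing tone.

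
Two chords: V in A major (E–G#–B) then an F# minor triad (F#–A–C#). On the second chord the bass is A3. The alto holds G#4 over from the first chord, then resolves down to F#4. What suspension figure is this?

7–6 suspension.

At the second chord the bass is A3. The suspended G#4 lies a seventh above the bass; after resolving down by step to F#4, the interval above the bass becomes a sixth.
Suspension figures are named by those two intervals: 7–6.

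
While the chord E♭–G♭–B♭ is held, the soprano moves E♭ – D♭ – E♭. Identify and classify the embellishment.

The harmony at that moment is E♭ minor triad (E♭, G♭, B♭); D♭ is not a chord tone.
It is approached by step down from E♭ and left by step up to E♭.
Step away and step back to the same note — a neighbor tone (lower neighbor).

D♭ is a neighbor tone.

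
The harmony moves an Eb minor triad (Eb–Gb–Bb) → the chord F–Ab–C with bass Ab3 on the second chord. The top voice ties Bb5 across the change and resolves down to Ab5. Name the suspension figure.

At the second chord the bass is Ab3. The suspended Bb5 lies a ninth above the bass; after resolving down by step to Ab5, the interval above the bass becomes an octave.
Suspension figures are named by those two intervals: 9–8.

9–8 suspension.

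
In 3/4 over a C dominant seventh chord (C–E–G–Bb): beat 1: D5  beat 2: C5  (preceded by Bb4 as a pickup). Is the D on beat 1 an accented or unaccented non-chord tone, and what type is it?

Accented appoggiatura.

The harmony at that moment is C dominant seventh chord (C, E, G, Bb); D5 is not a chord tone.
It is approached by leap up from Bb4 and left by step down to C5.
Leap in, step out — an appoggiatura.
It falls on the downbeat, so it is accented.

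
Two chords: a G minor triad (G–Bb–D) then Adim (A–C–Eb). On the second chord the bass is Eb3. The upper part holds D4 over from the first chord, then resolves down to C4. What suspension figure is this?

At the second chord the bass is Eb3. The suspended D4 lies a seventh above the bass; after resolving down by step to C4, the interval above the bass becomes a sixth.
Suspension figures are named by those two intervals: 7–6.

7–6 suspension.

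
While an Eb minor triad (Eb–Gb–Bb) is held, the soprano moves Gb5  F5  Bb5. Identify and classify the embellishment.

The harmony at that moment is Eb minor triad (Eb, Gb, Bb); F5 is not a chord tone.
It is approached by step down from Gb5 and left by leap up to Bb5.
Step in, leap out — an escape tone.

F5 is an escape tone.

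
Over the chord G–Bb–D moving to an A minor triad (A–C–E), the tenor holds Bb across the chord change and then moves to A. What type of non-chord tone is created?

Bb is a suspension.

The harmony at that moment is A minor triad (A, C, E); Bb is not a chord tone.
It is held over (the same pitch as the preceding Bb) and left by step down to A.
Held over from the previous chord and resolving down by step — a suspension.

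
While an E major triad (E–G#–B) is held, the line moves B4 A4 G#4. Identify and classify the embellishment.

The harmony at that moment is E major triad (E, G#, B); A4 is not a chord tone.
It is approached by step down from B4 and left by step down to G#4.
Step in, step out in the same direction — a passing tone.

A4 is a passing tone.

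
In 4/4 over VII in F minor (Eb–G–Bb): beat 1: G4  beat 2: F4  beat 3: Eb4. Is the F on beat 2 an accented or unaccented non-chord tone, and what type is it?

The harmony at that moment is Eb major triad (Eb, G, Bb); F4 is not a chord tone.
It is approached by step down from G4 and left by step down to Eb4.
Step in, step out in the same direction — a passing tone.
It falls on a weak beat, so it is unaccented.

Unaccented passing tone.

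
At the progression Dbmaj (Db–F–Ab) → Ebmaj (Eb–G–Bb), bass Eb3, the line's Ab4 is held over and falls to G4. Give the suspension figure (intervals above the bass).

At the second chord the bass is Eb3. The suspended Ab4 lies a fourth above the bass; after resolving down by step to G4, the interval above the bass becomes a third.
Suspension figures are named by those two intervals: 4–3.

4–3 suspension.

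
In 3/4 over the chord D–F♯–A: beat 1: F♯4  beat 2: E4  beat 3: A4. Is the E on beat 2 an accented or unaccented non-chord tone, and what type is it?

The harmony at that moment is D major triad (D, F♯, A); E4 is not a chord tone.
It is approached by step down from F♯4 and left by leap up to A4.
Step in, leap out — an escape tone.
It falls on a weak beat, so it is unaccented.

Unaccented escape tone.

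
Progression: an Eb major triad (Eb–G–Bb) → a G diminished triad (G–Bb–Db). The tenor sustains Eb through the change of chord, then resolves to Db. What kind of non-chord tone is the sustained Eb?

Eb is a suspension.

The harmony at that moment is G diminished triad (G, Bb, Db); Eb is not a chord tone.
It is held over (the same pitch as the preceding Eb) and left by step down to Db.
Held over from the previous chord and resolving down by step — a suspension.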